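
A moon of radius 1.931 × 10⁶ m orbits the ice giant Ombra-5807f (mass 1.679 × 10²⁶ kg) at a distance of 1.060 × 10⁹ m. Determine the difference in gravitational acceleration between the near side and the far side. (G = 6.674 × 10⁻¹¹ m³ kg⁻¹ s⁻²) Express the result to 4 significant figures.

7.267 × 10⁻⁵ m/s²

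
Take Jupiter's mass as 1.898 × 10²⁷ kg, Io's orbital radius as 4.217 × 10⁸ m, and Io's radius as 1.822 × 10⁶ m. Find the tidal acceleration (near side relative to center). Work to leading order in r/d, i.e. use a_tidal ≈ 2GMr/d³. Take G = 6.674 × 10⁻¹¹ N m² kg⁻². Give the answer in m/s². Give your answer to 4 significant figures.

Differencing GM/(d−r)² and GM/d² to first order in r/d gives 2GMr/d³.
Δg = 2GMr/d³
   = 2 × (6.674 × 10⁻¹¹) × (1.898 × 10²⁷) × (1.822 × 10⁶) / (4.217 × 10⁸)³
   = 6.155 × 10⁻³ m/s²

6.155 × 10⁻³ m/s²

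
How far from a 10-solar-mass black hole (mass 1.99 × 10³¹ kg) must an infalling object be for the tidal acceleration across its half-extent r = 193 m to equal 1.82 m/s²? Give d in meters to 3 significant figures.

2GMr/d³ = a_tidal  ⇒  d = (2GMr / a_tidal)^(1/3)
d = (2 × 6.674×10⁻¹¹ × (1.99 × 10³¹) × (193) / (1.82))^(1/3)
  = 6.56 × 10⁷ m

6.56 × 10⁷ m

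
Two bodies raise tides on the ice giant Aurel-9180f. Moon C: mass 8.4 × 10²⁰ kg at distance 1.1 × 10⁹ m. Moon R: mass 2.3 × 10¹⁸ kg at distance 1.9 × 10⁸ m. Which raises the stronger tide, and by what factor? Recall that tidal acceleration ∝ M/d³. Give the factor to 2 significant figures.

Moon C, by a factor of ≈ 1.9

Tidal stretch scales as M/d³; compute that for each body.
Moon C: (8.4 × 10²⁰) / (1.1 × 10⁹)³ = 6.311 × 10⁻⁷
Moon R: (2.3 × 10¹⁸) / (1.9 × 10⁸)³ = 3.353 × 10⁻⁷
Ratio (larger/smaller) = 1.9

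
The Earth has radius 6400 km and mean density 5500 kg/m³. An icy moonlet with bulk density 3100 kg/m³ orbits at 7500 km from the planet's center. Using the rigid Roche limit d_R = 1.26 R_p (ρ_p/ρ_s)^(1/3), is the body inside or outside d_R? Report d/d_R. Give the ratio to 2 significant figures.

inside; d/d_R ≈ 0.77

d_R = 1.26 × (6400 km) × (5500/3100)^(1/3) = 9762 km
d/d_R = (7500) / (9762) = 0.77
Since d/d_R < 1, the body is inside the Roche limit.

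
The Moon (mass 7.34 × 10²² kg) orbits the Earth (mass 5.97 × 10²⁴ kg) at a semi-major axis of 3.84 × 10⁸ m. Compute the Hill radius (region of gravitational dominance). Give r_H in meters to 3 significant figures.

6.15 × 10⁷ m

r_H ≈ a (m/3M)^(1/3)
    = (3.84 × 10⁸) × (7.34 × 10²² / (3 × 5.97 × 10²⁴))^(1/3)
    = 6.15 × 10⁷ m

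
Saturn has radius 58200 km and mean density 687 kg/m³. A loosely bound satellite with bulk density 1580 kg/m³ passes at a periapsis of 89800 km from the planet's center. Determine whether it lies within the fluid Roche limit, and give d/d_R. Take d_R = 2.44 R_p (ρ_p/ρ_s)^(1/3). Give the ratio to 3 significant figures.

d_R = 2.44 × (58200 km) × (687/1580)^(1/3) = 1.076 × 10⁵ km
d/d_R = (89800) / (1.076 × 10⁵) = 0.835
Since d/d_R < 1, the body is inside the Roche limit.

inside; d/d_R ≈ 0.835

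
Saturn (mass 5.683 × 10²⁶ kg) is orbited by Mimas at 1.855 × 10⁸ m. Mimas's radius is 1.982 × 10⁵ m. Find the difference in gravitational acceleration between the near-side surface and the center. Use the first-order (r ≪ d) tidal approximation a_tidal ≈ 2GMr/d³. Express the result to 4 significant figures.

2.355 × 10⁻³ m/s²

Δg = 2GMr/d³
   = 2 × (6.674 × 10⁻¹¹) × (5.683 × 10²⁶) × (1.982 × 10⁵) / (1.855 × 10⁸)³
   = 2.355 × 10⁻³ m/s²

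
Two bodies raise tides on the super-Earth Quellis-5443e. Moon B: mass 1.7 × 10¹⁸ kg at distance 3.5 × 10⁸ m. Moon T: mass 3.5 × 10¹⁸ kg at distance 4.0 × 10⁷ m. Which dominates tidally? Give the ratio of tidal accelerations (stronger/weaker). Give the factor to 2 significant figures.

Moon T, by a factor of ≈ 1400

Tidal acceleration ∝ M/d³, so compare M/d³ for each.
Moon B: (1.7 × 10¹⁸) / (3.5 × 10⁸)³ = 3.965 × 10⁻⁸
Moon T: (3.5 × 10¹⁸) / (4.0 × 10⁷)³ = 5.469 × 10⁻⁵
Ratio (larger/smaller) = 1400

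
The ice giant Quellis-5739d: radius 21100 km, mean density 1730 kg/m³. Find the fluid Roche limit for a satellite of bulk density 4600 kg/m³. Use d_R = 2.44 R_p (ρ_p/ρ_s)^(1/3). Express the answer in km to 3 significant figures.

37200 km

d_R = 2.44 × 21100 km × (1730/4600)^(1/3)
    = 37200 km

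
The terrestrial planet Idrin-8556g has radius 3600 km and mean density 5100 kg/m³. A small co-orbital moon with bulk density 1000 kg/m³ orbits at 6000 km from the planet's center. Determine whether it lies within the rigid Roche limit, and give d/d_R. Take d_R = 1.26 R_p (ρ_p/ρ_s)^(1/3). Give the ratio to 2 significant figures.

d_R = 1.26 × (3600 km) × (5100/1000)^(1/3) = 7808 km
d/d_R = (6000) / (7808) = 0.77
Since d/d_R < 1, the body is inside the Roche limit.

inside; d/d_R ≈ 0.77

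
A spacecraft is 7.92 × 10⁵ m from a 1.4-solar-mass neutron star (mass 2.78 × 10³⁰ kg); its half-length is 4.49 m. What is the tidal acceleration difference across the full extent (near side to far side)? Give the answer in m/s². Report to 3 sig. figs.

6.71 × 10³ m/s²

a_tidal = 4GMr/d³
        = 4 × (6.674 × 10⁻¹¹) × (2.78 × 10³⁰) × (4.49) / (7.92 × 10⁵)³
        = 6.71 × 10³ m/s²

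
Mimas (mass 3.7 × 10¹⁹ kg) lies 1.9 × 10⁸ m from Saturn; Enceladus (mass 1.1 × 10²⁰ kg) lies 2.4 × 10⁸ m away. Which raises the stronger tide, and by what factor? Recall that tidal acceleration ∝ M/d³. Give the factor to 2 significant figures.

Enceladus, by a factor of ≈ 1.5

The tide-raising term goes as M/d³ (the gradient of a 1/d² field).
Mimas: (3.7 × 10¹⁹) / (1.9 × 10⁸)³ = 5.394 × 10⁻⁶
Enceladus: (1.1 × 10²⁰) / (2.4 × 10⁸)³ = 7.957 × 10⁻⁶
Ratio (larger/smaller) = 1.5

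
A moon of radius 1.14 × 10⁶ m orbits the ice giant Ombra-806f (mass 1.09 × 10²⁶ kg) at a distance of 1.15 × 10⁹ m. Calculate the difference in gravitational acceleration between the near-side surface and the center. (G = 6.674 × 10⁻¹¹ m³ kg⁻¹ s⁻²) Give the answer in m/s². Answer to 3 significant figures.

1.09 × 10⁻⁵ m/s²

Δg = 2GMr/d³
   = 2 × (6.674 × 10⁻¹¹) × (1.09 × 10²⁶) × (1.14 × 10⁶) / (1.15 × 10⁹)³
   = 1.09 × 10⁻⁵ m/s²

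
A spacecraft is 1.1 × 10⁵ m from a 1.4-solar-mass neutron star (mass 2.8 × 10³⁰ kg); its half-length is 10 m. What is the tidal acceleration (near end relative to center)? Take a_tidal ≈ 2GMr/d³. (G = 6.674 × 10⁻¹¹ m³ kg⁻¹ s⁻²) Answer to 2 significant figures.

Δa = 2GMr/d³
   = 2 × (6.674 × 10⁻¹¹) × (2.8 × 10³⁰) × (10) / (1.1 × 10⁵)³
   = 2.8 × 10⁶ m/s²

2.8 × 10⁶ m/s²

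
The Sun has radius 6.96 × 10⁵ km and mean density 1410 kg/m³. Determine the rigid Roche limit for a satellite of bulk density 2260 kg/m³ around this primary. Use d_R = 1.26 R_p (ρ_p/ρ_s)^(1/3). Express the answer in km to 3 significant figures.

d_R = 1.26 × 6.96 × 10⁵ km × (1410/2260)^(1/3)
    = 7.49 × 10⁵ km

7.49 × 10⁵ km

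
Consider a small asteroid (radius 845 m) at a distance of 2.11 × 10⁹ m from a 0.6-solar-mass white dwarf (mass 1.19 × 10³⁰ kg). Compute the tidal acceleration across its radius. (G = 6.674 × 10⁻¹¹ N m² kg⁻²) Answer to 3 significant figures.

1.43 × 10⁻⁵ m/s²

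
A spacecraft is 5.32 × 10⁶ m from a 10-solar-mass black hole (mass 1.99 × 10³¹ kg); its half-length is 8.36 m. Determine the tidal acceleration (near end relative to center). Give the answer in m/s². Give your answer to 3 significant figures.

1.47 × 10² m/s²

Since r ≪ d, expand the inverse-square field across one radius to get the leading 2GMr/d³ term.
Δa = 2GMr/d³
   = 2 × (6.674 × 10⁻¹¹) × (1.99 × 10³¹) × (8.36) / (5.32 × 10⁶)³
   = 1.47 × 10² m/s²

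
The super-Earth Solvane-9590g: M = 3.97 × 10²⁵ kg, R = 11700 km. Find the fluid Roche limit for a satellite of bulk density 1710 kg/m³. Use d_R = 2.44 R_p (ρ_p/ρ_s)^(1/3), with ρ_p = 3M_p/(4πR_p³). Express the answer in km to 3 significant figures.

ρ_p = 3M_p/(4πR_p³) = 3 × (3.97 × 10²⁵) / (4π × (1.17 × 10⁷ m)³) = 5920 kg/m³
d_R = 2.44 × 11700 km × (5920/1710)^(1/3)
    = 43200 km

43200 km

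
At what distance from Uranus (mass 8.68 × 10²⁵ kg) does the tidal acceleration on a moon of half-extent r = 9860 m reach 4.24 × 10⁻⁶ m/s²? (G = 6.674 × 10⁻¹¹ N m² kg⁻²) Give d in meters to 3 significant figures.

2GMr/d³ = a_tidal  ⇒  d = (2GMr / a_tidal)^(1/3)
d = (2 × 6.674×10⁻¹¹ × (8.68 × 10²⁵) × (9860) / (4.24 × 10⁻⁶))^(1/3)
  = 3.00 × 10⁸ m

3.00 × 10⁸ m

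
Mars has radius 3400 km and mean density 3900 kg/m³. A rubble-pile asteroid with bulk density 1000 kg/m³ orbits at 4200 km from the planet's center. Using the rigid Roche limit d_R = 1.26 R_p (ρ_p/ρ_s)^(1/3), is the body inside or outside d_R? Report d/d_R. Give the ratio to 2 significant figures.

inside; d/d_R ≈ 0.62

d_R = 1.26 × (3400 km) × (3900/1000)^(1/3) = 6743 km
d/d_R = (4200) / (6743) = 0.62
Since d/d_R < 1, the body is inside the Roche limit.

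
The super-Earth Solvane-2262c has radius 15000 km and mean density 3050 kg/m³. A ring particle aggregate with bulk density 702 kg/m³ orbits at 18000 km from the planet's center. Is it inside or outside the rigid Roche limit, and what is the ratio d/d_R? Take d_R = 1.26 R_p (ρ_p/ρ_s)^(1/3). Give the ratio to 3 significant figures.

inside; d/d_R ≈ 0.584

d_R = 1.26 × (15000 km) × (3050/702)^(1/3) = 30840 km
d/d_R = (18000) / (30840) = 0.584
Since d/d_R < 1, the body is inside the Roche limit.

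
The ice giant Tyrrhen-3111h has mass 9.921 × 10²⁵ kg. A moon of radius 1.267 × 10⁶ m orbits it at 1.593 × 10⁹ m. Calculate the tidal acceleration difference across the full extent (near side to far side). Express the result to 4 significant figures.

Δg = 4GMr/d³
   = 4 × (6.674 × 10⁻¹¹) × (9.921 × 10²⁵) × (1.267 × 10⁶) / (1.593 × 10⁹)³
   = 8.301 × 10⁻⁶ m/s²

8.301 × 10⁻⁶ m/s²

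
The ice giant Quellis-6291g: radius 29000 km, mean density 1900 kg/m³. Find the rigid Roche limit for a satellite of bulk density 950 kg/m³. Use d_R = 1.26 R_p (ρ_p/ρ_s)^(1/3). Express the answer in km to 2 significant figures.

d_R = 1.26 × 29000 km × (1900/950)^(1/3)
    = 46000 km

46000 km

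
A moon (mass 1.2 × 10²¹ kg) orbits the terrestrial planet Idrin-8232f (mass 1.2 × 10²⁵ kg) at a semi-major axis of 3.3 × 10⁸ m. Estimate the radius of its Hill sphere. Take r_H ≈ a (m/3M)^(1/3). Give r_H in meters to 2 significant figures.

1.1 × 10⁷ m

r_H ≈ a (m/3M)^(1/3)
    = (3.3 × 10⁸) × (1.2 × 10²¹ / (3 × 1.2 × 10²⁵))^(1/3)
    = 1.1 × 10⁷ m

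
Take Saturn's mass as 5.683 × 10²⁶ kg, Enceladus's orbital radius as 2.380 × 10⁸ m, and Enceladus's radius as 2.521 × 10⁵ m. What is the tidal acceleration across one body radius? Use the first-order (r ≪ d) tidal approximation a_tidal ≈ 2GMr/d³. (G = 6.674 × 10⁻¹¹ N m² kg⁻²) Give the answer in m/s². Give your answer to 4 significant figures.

Δa = 2GMr/d³
   = 2 × (6.674 × 10⁻¹¹) × (5.683 × 10²⁶) × (2.521 × 10⁵) / (2.380 × 10⁸)³
   = 1.419 × 10⁻³ m/s²

1.419 × 10⁻³ m/s²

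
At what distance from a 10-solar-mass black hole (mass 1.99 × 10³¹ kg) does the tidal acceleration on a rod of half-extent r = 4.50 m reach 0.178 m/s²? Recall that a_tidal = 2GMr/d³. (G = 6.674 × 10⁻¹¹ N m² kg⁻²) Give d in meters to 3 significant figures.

2GMr/d³ = a_tidal  ⇒  d = (2GMr / a_tidal)^(1/3)
d = (2 × 6.674×10⁻¹¹ × (1.99 × 10³¹) × (4.50) / (0.178))^(1/3)
  = 4.06 × 10⁷ m

4.06 × 10⁷ m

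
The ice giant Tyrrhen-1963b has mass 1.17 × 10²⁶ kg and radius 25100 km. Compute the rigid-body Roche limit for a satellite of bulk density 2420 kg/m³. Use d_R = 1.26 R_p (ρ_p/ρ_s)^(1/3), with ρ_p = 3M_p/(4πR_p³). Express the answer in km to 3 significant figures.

28500 km

ρ_p = 3M_p/(4πR_p³) = 3 × (1.17 × 10²⁶) / (4π × (2.51 × 10⁷ m)³) = 1770 kg/m³
d_R = 1.26 × 25100 km × (1770/2420)^(1/3)
    = 28500 km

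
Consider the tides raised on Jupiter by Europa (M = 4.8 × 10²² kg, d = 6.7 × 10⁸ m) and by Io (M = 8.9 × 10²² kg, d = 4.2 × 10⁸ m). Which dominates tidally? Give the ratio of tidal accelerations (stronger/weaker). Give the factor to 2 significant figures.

The tide-raising term goes as M/d³ (the gradient of a 1/d² field).
Europa: (4.8 × 10²²) / (6.7 × 10⁸)³ = 1.596 × 10⁻⁴
Io: (8.9 × 10²²) / (4.2 × 10⁸)³ = 1.201 × 10⁻³
Ratio (larger/smaller) = 7.5

Io, by a factor of ≈ 7.5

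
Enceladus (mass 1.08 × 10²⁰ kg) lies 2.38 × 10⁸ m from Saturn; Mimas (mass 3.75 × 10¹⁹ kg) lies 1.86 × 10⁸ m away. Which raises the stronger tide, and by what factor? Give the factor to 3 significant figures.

The tide-raising term goes as M/d³ (the gradient of a 1/d² field).
Enceladus: (1.08 × 10²⁰) / (2.38 × 10⁸)³ = 8.011 × 10⁻⁶
Mimas: (3.75 × 10¹⁹) / (1.86 × 10⁸)³ = 5.828 × 10⁻⁶
Ratio (larger/smaller) = 1.37

Enceladus, by a factor of ≈ 1.37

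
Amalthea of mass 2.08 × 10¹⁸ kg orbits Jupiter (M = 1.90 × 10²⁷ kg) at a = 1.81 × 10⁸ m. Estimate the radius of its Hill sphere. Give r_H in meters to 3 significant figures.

1.29 × 10⁵ m

r_H ≈ a (m/3M)^(1/3)
    = (1.81 × 10⁸) × (2.08 × 10¹⁸ / (3 × 1.90 × 10²⁷))^(1/3)
    = 1.29 × 10⁵ m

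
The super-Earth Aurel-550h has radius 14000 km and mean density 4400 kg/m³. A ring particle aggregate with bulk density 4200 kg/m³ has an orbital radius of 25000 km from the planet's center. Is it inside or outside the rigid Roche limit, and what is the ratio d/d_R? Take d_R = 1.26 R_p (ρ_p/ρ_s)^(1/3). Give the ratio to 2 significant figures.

outside; d/d_R ≈ 1.4

d_R = 1.26 × (14000 km) × (4400/4200)^(1/3) = 17920 km
d/d_R = (25000) / (17920) = 1.4
Since d/d_R > 1, the body is outside the Roche limit.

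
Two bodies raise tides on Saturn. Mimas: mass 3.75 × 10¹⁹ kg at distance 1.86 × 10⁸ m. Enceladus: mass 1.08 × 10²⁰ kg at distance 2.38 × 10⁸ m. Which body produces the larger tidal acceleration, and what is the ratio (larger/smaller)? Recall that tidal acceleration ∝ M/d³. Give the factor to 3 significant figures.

Tidal acceleration ∝ M/d³, so compare M/d³ for each.
Mimas: (3.75 × 10¹⁹) / (1.86 × 10⁸)³ = 5.828 × 10⁻⁶
Enceladus: (1.08 × 10²⁰) / (2.38 × 10⁸)³ = 8.011 × 10⁻⁶
Ratio (larger/smaller) = 1.37

Enceladus, by a factor of ≈ 1.37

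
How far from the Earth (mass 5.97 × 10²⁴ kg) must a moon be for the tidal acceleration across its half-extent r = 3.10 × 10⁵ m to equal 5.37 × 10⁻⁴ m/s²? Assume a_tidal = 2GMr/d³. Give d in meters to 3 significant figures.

2GMr/d³ = a_tidal  ⇒  d = (2GMr / a_tidal)^(1/3)
d = (2 × 6.674×10⁻¹¹ × (5.97 × 10²⁴) × (3.10 × 10⁵) / (5.37 × 10⁻⁴))^(1/3)
  = 7.72 × 10⁷ m

7.72 × 10⁷ m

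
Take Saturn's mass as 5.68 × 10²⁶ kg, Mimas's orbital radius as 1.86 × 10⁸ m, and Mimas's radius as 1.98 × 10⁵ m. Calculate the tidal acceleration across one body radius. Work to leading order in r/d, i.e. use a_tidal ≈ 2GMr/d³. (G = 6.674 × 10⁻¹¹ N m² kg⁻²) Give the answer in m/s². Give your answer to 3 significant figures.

Δg = 2GMr/d³
   = 2 × (6.674 × 10⁻¹¹) × (5.68 × 10²⁶) × (1.98 × 10⁵) / (1.86 × 10⁸)³
   = 2.33 × 10⁻³ m/s²

2.33 × 10⁻³ m/s²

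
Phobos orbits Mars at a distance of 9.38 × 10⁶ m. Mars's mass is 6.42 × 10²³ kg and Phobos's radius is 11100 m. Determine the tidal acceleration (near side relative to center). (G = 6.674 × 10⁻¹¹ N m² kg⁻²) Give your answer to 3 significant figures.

1.15 × 10⁻³ m/s²

Δg = 2GMr/d³
   = 2 × (6.674 × 10⁻¹¹) × (6.42 × 10²³) × (11100) / (9.38 × 10⁶)³
   = 1.15 × 10⁻³ m/s²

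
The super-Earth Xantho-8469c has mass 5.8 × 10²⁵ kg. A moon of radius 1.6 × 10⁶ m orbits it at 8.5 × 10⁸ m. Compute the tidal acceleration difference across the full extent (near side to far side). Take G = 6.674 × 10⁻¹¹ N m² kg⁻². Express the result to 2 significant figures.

a_tidal = 4GMr/d³
        = 4 × (6.674 × 10⁻¹¹) × (5.8 × 10²⁵) × (1.6 × 10⁶) / (8.5 × 10⁸)³
        = 4.0 × 10⁻⁵ m/s²

4.0 × 10⁻⁵ m/s²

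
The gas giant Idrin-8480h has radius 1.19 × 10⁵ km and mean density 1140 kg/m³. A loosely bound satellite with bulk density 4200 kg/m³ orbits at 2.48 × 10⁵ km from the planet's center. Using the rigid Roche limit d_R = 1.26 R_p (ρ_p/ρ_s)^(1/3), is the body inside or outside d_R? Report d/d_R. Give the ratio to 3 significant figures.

outside; d/d_R ≈ 2.55

d_R = 1.26 × (1.19 × 10⁵ km) × (1140/4200)^(1/3) = 97080 km
d/d_R = (2.48 × 10⁵) / (97080) = 2.55
Since d/d_R > 1, the body is outside the Roche limit.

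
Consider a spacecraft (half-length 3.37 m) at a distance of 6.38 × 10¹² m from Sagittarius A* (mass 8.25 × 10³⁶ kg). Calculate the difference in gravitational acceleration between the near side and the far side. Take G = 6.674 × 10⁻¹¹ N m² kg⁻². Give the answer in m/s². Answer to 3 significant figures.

2.86 × 10⁻¹¹ m/s²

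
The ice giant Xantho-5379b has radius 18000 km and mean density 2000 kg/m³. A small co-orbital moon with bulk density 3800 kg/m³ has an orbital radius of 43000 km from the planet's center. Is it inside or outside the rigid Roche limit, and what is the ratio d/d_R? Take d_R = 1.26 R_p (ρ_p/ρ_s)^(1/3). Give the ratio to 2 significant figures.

d_R = 1.26 × (18000 km) × (2000/3800)^(1/3) = 18310 km
d/d_R = (43000) / (18310) = 2.3
Since d/d_R > 1, the body is outside the Roche limit.

outside; d/d_R ≈ 2.3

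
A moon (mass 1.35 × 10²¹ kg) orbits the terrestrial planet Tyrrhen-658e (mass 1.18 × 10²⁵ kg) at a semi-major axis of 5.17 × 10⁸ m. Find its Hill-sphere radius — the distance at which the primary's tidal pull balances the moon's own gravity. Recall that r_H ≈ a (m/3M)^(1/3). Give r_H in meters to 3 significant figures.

1.74 × 10⁷ m

r_H ≈ a (m/3M)^(1/3)
    = (5.17 × 10⁸) × (1.35 × 10²¹ / (3 × 1.18 × 10²⁵))^(1/3)
    = 1.74 × 10⁷ m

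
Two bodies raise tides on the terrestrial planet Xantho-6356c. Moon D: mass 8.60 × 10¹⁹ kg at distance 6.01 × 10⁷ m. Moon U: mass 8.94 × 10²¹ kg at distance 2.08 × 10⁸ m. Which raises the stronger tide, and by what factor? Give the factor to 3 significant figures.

The tide-raising term goes as M/d³ (the gradient of a 1/d² field).
Moon D: (8.60 × 10¹⁹) / (6.01 × 10⁷)³ = 3.962 × 10⁻⁴
Moon U: (8.94 × 10²¹) / (2.08 × 10⁸)³ = 9.935 × 10⁻⁴
Ratio (larger/smaller) = 2.51

Moon U, by a factor of ≈ 2.51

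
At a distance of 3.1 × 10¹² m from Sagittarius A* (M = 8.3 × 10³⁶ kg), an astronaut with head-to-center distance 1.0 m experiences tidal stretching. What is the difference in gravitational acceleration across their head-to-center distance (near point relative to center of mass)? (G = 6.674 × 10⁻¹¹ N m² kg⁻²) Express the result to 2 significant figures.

3.7 × 10⁻¹¹ m/s²

Since r ≪ d, expand the inverse-square field across one radius to get the leading 2GMr/d³ term.
a_tidal = 2GMr/d³
        = 2 × (6.674 × 10⁻¹¹) × (8.3 × 10³⁶) × (1.0) / (3.1 × 10¹²)³
        = 3.7 × 10⁻¹¹ m/s²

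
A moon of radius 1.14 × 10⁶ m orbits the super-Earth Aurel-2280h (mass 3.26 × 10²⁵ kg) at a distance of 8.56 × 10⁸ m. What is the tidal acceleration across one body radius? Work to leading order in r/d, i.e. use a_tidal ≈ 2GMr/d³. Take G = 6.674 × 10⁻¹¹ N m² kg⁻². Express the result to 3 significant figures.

The tidal stretch is the gradient of GM/d² times the body's extent r, hence the 1/d³ dependence.
a_tidal = 2GMr/d³
        = 2 × (6.674 × 10⁻¹¹) × (3.26 × 10²⁵) × (1.14 × 10⁶) / (8.56 × 10⁸)³
        = 7.91 × 10⁻⁶ m/s²

7.91 × 10⁻⁶ m/s²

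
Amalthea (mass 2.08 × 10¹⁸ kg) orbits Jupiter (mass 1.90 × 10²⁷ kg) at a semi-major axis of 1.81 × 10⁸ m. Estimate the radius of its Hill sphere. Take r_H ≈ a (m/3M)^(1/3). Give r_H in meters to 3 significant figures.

1.29 × 10⁵ m

r_H ≈ a (m/3M)^(1/3)
    = (1.81 × 10⁸) × (2.08 × 10¹⁸ / (3 × 1.90 × 10²⁷))^(1/3)
    = 1.29 × 10⁵ m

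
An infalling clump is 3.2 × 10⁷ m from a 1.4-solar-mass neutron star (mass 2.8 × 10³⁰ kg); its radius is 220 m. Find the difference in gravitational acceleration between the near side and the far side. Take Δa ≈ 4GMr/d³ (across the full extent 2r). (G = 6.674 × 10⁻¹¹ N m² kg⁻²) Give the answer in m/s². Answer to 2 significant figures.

5.0 m/s²

a_tidal = 4GMr/d³
        = 4 × (6.674 × 10⁻¹¹) × (2.8 × 10³⁰) × (220) / (3.2 × 10⁷)³
        = 5.0 m/s²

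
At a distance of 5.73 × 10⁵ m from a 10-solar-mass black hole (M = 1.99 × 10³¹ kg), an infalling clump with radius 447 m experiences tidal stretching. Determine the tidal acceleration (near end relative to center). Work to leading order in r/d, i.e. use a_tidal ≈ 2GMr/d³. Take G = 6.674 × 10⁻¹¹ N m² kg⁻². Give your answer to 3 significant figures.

6.31 × 10⁶ m/s²

Δa = 2GMr/d³
   = 2 × (6.674 × 10⁻¹¹) × (1.99 × 10³¹) × (447) / (5.73 × 10⁵)³
   = 6.31 × 10⁶ m/s²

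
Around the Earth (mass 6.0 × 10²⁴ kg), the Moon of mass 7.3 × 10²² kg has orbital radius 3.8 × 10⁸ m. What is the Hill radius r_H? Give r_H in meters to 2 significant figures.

6.1 × 10⁷ m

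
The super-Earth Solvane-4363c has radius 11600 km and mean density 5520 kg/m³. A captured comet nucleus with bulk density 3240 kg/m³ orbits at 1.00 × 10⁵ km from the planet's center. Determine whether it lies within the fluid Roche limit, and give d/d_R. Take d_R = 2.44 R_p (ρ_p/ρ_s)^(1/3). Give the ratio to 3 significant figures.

d_R = 2.44 × (11600 km) × (5520/3240)^(1/3) = 33800 km
d/d_R = (1.00 × 10⁵) / (33800) = 2.96
Since d/d_R > 1, the body is outside the Roche limit.

outside; d/d_R ≈ 2.96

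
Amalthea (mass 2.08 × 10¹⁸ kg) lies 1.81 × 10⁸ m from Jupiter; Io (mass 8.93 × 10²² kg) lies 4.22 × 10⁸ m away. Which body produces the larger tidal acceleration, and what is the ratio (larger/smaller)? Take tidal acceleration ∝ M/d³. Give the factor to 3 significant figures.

The tide-raising term goes as M/d³ (the gradient of a 1/d² field).
Amalthea: (2.08 × 10¹⁸) / (1.81 × 10⁸)³ = 3.508 × 10⁻⁷
Io: (8.93 × 10²²) / (4.22 × 10⁸)³ = 1.188 × 10⁻³
Ratio (larger/smaller) = 3390

Io, by a factor of ≈ 3390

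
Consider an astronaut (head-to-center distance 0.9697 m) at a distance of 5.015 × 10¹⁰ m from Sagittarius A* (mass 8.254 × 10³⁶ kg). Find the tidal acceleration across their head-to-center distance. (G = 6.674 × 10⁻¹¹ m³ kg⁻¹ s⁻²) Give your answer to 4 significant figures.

The tidal stretch is the gradient of GM/d² times the body's extent r, hence the 1/d³ dependence.
a_tidal = 2GMr/d³
        = 2 × (6.674 × 10⁻¹¹) × (8.254 × 10³⁶) × (0.9697) / (5.015 × 10¹⁰)³
        = 8.470 × 10⁻⁶ m/s²

8.470 × 10⁻⁶ m/s²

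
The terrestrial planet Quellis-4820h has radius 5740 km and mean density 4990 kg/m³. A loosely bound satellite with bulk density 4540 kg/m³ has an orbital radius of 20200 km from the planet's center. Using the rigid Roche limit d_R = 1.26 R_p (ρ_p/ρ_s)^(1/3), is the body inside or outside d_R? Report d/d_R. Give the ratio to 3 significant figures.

outside; d/d_R ≈ 2.71

d_R = 1.26 × (5740 km) × (4990/4540)^(1/3) = 7464 km
d/d_R = (20200) / (7464) = 2.71
Since d/d_R > 1, the body is outside the Roche limit.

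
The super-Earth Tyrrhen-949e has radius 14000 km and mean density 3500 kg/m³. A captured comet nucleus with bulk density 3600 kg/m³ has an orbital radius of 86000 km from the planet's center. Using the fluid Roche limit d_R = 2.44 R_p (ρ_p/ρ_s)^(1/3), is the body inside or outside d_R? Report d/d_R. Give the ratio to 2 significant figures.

outside; d/d_R ≈ 2.5

d_R = 2.44 × (14000 km) × (3500/3600)^(1/3) = 33840 km
d/d_R = (86000) / (33840) = 2.5
Since d/d_R > 1, the body is outside the Roche limit.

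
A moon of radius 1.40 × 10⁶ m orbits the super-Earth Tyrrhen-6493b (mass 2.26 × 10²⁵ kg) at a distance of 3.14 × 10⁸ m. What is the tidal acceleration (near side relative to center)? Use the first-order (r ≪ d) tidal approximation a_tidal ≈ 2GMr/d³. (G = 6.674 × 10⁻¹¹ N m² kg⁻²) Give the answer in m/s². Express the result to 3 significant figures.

Since r ≪ d, expand the inverse-square field across one radius to get the leading 2GMr/d³ term.
Δg = 2GMr/d³
   = 2 × (6.674 × 10⁻¹¹) × (2.26 × 10²⁵) × (1.40 × 10⁶) / (3.14 × 10⁸)³
   = 1.36 × 10⁻⁴ m/s²

1.36 × 10⁻⁴ m/s²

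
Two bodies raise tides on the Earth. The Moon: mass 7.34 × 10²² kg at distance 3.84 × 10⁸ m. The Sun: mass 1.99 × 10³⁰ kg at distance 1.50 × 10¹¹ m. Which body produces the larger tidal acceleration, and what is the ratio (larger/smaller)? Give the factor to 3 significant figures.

The Moon, by a factor of ≈ 2.20

Tidal acceleration ∝ M/d³, so compare M/d³ for each.
The Moon: (7.34 × 10²²) / (3.84 × 10⁸)³ = 1.296 × 10⁻³
The Sun: (1.99 × 10³⁰) / (1.50 × 10¹¹)³ = 5.896 × 10⁻⁴
Ratio (larger/smaller) = 2.20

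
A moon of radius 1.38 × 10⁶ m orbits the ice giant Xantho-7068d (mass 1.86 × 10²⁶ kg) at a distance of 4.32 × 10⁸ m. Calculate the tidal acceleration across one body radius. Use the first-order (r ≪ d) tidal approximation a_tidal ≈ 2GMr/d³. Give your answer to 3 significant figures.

Δa = 2GMr/d³
   = 2 × (6.674 × 10⁻¹¹) × (1.86 × 10²⁶) × (1.38 × 10⁶) / (4.32 × 10⁸)³
   = 4.25 × 10⁻⁴ m/s²

4.25 × 10⁻⁴ m/s²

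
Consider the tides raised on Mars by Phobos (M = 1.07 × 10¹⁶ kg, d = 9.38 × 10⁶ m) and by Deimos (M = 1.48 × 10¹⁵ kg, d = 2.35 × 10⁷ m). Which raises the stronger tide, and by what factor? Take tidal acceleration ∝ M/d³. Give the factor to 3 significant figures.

Phobos, by a factor of ≈ 114

Tidal acceleration ∝ M/d³, so compare M/d³ for each.
Phobos: (1.07 × 10¹⁶) / (9.38 × 10⁶)³ = 1.297 × 10⁻⁵
Deimos: (1.48 × 10¹⁵) / (2.35 × 10⁷)³ = 1.140 × 10⁻⁷
Ratio (larger/smaller) = 114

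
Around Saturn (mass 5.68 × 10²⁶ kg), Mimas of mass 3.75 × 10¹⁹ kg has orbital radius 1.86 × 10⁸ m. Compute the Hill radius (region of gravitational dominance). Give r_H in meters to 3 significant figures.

5.21 × 10⁵ m

r_H ≈ a (m/3M)^(1/3)
    = (1.86 × 10⁸) × (3.75 × 10¹⁹ / (3 × 5.68 × 10²⁶))^(1/3)
    = 5.21 × 10⁵ m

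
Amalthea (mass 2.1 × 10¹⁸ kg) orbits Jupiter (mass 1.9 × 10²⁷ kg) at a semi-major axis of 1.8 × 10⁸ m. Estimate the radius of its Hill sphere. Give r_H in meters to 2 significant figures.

r_H ≈ a (m/3M)^(1/3)
    = (1.8 × 10⁸) × (2.1 × 10¹⁸ / (3 × 1.9 × 10²⁷))^(1/3)
    = 1.3 × 10⁵ m

1.3 × 10⁵ m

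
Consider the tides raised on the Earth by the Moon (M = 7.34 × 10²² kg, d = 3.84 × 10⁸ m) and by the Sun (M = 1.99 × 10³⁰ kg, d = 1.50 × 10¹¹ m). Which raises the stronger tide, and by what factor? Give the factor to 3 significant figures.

The Moon, by a factor of ≈ 2.20

Tidal stretch scales as M/d³; compute that for each body.
The Moon: (7.34 × 10²²) / (3.84 × 10⁸)³ = 1.296 × 10⁻³
The Sun: (1.99 × 10³⁰) / (1.50 × 10¹¹)³ = 5.896 × 10⁻⁴
Ratio (larger/smaller) = 2.20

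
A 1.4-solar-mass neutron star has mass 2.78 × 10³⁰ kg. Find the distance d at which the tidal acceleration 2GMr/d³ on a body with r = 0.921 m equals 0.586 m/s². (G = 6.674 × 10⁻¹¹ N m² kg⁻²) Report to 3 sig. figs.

8.35 × 10⁶ m

2GMr/d³ = a_tidal  ⇒  d = (2GMr / a_tidal)^(1/3)
d = (2 × 6.674×10⁻¹¹ × (2.78 × 10³⁰) × (0.921) / (0.586))^(1/3)
  = 8.35 × 10⁶ m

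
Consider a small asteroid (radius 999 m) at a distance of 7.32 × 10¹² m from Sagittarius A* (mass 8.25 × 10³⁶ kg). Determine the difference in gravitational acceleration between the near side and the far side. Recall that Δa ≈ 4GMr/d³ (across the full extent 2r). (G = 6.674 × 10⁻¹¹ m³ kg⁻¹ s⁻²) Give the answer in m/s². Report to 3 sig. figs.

5.61 × 10⁻⁹ m/s²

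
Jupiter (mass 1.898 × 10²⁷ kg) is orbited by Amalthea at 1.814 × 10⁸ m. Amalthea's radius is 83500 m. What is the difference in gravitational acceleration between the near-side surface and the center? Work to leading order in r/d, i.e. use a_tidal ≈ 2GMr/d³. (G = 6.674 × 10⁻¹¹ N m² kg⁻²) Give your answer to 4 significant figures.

Δa = 2GMr/d³
   = 2 × (6.674 × 10⁻¹¹) × (1.898 × 10²⁷) × (83500) / (1.814 × 10⁸)³
   = 3.544 × 10⁻³ m/s²

3.544 × 10⁻³ m/s²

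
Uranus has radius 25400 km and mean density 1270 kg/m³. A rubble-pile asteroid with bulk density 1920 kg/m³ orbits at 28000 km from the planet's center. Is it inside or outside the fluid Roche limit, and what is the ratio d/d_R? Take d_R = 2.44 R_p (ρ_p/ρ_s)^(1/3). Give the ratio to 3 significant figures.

inside; d/d_R ≈ 0.519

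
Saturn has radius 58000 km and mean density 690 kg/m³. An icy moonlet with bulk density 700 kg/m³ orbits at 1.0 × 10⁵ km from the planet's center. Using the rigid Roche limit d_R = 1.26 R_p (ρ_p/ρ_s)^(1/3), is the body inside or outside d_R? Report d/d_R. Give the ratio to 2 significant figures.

outside; d/d_R ≈ 1.4

d_R = 1.26 × (58000 km) × (690/700)^(1/3) = 72730 km
d/d_R = (1.0 × 10⁵) / (72730) = 1.4
Since d/d_R > 1, the body is outside the Roche limit.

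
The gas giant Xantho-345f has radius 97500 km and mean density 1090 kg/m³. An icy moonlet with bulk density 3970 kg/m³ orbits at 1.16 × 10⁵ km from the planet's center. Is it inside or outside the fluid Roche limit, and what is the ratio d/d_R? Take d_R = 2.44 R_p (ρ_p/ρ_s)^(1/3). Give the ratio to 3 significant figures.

d_R = 2.44 × (97500 km) × (1090/3970)^(1/3) = 1.546 × 10⁵ km
d/d_R = (1.16 × 10⁵) / (1.546 × 10⁵) = 0.750
Since d/d_R < 1, the body is inside the Roche limit.

inside; d/d_R ≈ 0.750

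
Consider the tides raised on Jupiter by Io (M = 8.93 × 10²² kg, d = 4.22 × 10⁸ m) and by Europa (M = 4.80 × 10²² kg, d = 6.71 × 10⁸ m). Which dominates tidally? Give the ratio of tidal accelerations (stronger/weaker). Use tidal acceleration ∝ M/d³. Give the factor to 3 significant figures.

Io, by a factor of ≈ 7.48

Tidal stretch scales as M/d³; compute that for each body.
Io: (8.93 × 10²²) / (4.22 × 10⁸)³ = 1.188 × 10⁻³
Europa: (4.80 × 10²²) / (6.71 × 10⁸)³ = 1.589 × 10⁻⁴
Ratio (larger/smaller) = 7.48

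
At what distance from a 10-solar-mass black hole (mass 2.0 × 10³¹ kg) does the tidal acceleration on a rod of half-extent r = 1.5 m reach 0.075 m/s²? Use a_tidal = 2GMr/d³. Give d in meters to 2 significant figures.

3.8 × 10⁷ m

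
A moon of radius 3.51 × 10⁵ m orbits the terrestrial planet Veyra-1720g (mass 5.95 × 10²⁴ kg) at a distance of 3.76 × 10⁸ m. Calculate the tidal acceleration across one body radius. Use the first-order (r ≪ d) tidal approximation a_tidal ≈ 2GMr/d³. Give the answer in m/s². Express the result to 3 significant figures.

The tidal stretch is the gradient of GM/d² times the body's extent r, hence the 1/d³ dependence.
Δg = 2GMr/d³
   = 2 × (6.674 × 10⁻¹¹) × (5.95 × 10²⁴) × (3.51 × 10⁵) / (3.76 × 10⁸)³
   = 5.24 × 10⁻⁶ m/s²

5.24 × 10⁻⁶ m/s²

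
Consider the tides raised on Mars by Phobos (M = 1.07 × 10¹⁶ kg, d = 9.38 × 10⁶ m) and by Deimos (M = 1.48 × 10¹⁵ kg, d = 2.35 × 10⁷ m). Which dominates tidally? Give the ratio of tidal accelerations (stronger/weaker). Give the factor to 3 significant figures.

Compare M/d³ for the two perturbers:
Phobos: (1.07 × 10¹⁶) / (9.38 × 10⁶)³ = 1.297 × 10⁻⁵
Deimos: (1.48 × 10¹⁵) / (2.35 × 10⁷)³ = 1.140 × 10⁻⁷
Ratio (larger/smaller) = 114

Phobos, by a factor of ≈ 114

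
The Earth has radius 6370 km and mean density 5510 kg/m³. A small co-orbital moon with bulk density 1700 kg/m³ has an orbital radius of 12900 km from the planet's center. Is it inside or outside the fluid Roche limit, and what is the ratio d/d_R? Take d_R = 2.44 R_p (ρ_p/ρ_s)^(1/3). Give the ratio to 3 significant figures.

d_R = 2.44 × (6370 km) × (5510/1700)^(1/3) = 23000 km
d/d_R = (12900) / (23000) = 0.561
Since d/d_R < 1, the body is inside the Roche limit.

inside; d/d_R ≈ 0.561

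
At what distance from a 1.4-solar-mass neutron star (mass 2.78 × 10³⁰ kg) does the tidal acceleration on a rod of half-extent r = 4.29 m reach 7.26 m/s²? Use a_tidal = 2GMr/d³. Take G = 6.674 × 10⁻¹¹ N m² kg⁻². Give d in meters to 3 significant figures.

6.03 × 10⁶ m

2GMr/d³ = a_tidal  ⇒  d = (2GMr / a_tidal)^(1/3)
d = (2 × 6.674×10⁻¹¹ × (2.78 × 10³⁰) × (4.29) / (7.26))^(1/3)
  = 6.03 × 10⁶ m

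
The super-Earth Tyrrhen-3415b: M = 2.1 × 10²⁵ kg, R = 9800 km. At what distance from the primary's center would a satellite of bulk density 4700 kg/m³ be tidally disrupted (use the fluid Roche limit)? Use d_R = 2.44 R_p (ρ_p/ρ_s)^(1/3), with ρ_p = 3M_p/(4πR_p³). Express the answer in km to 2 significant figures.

ρ_p = 3M_p/(4πR_p³) = 3 × (2.1 × 10²⁵) / (4π × (9.8 × 10⁶ m)³) = 5300 kg/m³
d_R = 2.44 × 9800 km × (5300/4700)^(1/3)
    = 25000 km

25000 km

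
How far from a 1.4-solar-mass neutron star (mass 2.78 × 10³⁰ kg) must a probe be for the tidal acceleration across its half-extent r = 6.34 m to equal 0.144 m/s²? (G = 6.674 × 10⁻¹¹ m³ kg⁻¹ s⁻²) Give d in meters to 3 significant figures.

2.54 × 10⁷ m

2GMr/d³ = a_tidal  ⇒  d = (2GMr / a_tidal)^(1/3)
d = (2 × 6.674×10⁻¹¹ × (2.78 × 10³⁰) × (6.34) / (0.144))^(1/3)
  = 2.54 × 10⁷ m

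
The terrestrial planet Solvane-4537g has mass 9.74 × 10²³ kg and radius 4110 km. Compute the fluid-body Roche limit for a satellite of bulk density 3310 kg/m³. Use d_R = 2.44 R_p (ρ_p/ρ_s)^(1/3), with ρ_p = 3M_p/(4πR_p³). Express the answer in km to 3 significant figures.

10100 km

ρ_p = 3M_p/(4πR_p³) = 3 × (9.74 × 10²³) / (4π × (4.11 × 10⁶ m)³) = 3350 kg/m³
d_R = 2.44 × 4110 km × (3350/3310)^(1/3)
    = 10100 km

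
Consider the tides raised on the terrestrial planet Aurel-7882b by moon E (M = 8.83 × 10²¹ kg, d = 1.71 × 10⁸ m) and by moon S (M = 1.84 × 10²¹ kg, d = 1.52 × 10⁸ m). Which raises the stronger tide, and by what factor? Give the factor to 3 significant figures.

Tidal acceleration ∝ M/d³, so compare M/d³ for each.
Moon E: (8.83 × 10²¹) / (1.71 × 10⁸)³ = 1.766 × 10⁻³
Moon S: (1.84 × 10²¹) / (1.52 × 10⁸)³ = 5.239 × 10⁻⁴
Ratio (larger/smaller) = 3.37

Moon E, by a factor of ≈ 3.37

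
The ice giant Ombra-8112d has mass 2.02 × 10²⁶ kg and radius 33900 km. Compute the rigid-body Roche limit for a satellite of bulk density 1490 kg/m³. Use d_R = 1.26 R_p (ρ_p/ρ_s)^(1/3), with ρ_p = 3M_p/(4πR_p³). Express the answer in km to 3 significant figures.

40200 km

ρ_p = 3M_p/(4πR_p³) = 3 × (2.02 × 10²⁶) / (4π × (3.39 × 10⁷ m)³) = 1240 kg/m³
d_R = 1.26 × 33900 km × (1240/1490)^(1/3)
    = 40200 km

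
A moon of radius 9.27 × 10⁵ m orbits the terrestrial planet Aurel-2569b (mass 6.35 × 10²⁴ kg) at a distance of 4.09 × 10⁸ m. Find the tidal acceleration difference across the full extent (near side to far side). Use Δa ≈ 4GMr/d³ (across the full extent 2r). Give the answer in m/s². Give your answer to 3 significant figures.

Δa = 4GMr/d³
   = 4 × (6.674 × 10⁻¹¹) × (6.35 × 10²⁴) × (9.27 × 10⁵) / (4.09 × 10⁸)³
   = 2.30 × 10⁻⁵ m/s²

2.30 × 10⁻⁵ m/s²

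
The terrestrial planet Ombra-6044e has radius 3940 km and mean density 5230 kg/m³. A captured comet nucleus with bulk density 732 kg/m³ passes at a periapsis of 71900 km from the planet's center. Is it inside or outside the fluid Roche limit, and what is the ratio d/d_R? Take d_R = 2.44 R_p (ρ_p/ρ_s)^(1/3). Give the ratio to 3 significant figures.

outside; d/d_R ≈ 3.88

d_R = 2.44 × (3940 km) × (5230/732)^(1/3) = 18520 km
d/d_R = (71900) / (18520) = 3.88
Since d/d_R > 1, the body is outside the Roche limit.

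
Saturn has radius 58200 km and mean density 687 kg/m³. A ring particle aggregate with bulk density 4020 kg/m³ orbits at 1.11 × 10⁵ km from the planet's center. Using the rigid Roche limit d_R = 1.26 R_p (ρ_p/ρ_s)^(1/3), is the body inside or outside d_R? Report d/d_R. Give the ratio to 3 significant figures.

d_R = 1.26 × (58200 km) × (687/4020)^(1/3) = 40690 km
d/d_R = (1.11 × 10⁵) / (40690) = 2.73
Since d/d_R > 1, the body is outside the Roche limit.

outside; d/d_R ≈ 2.73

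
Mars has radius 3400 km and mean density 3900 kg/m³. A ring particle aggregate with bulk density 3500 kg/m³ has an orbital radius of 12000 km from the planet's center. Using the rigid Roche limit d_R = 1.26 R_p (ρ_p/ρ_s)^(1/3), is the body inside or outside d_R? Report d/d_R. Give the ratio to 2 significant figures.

d_R = 1.26 × (3400 km) × (3900/3500)^(1/3) = 4441 km
d/d_R = (12000) / (4441) = 2.7
Since d/d_R > 1, the body is outside the Roche limit.

outside; d/d_R ≈ 2.7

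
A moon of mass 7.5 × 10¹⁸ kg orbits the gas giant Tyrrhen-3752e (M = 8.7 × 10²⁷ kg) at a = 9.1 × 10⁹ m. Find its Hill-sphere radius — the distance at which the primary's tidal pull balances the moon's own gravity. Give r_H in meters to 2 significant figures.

r_H ≈ a (m/3M)^(1/3)
    = (9.1 × 10⁹) × (7.5 × 10¹⁸ / (3 × 8.7 × 10²⁷))^(1/3)
    = 6.0 × 10⁶ m

6.0 × 10⁶ m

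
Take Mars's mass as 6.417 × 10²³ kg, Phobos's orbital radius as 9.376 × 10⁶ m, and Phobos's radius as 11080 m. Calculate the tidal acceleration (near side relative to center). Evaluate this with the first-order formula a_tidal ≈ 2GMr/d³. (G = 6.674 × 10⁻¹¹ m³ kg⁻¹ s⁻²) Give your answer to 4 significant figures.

1.151 × 10⁻³ m/s²

a_tidal = 2GMr/d³
        = 2 × (6.674 × 10⁻¹¹) × (6.417 × 10²³) × (11080) / (9.376 × 10⁶)³
        = 1.151 × 10⁻³ m/s²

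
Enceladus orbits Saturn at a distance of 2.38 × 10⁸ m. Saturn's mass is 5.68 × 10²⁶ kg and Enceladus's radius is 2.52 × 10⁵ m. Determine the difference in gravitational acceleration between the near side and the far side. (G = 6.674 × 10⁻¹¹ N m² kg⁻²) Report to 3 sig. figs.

a_tidal = 4GMr/d³
        = 4 × (6.674 × 10⁻¹¹) × (5.68 × 10²⁶) × (2.52 × 10⁵) / (2.38 × 10⁸)³
        = 2.83 × 10⁻³ m/s²

2.83 × 10⁻³ m/s²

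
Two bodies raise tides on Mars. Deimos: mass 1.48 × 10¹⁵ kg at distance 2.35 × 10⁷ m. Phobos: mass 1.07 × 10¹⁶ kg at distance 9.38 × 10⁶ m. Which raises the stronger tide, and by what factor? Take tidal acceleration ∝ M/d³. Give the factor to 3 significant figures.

Phobos, by a factor of ≈ 114

Tidal stretch scales as M/d³; compute that for each body.
Deimos: (1.48 × 10¹⁵) / (2.35 × 10⁷)³ = 1.140 × 10⁻⁷
Phobos: (1.07 × 10¹⁶) / (9.38 × 10⁶)³ = 1.297 × 10⁻⁵
Ratio (larger/smaller) = 114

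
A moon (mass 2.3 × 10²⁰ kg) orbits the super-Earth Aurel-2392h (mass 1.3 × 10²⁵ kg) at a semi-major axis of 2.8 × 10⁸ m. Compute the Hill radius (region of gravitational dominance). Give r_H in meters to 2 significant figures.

r_H ≈ a (m/3M)^(1/3)
    = (2.8 × 10⁸) × (2.3 × 10²⁰ / (3 × 1.3 × 10²⁵))^(1/3)
    = 5.1 × 10⁶ m

5.1 × 10⁶ m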